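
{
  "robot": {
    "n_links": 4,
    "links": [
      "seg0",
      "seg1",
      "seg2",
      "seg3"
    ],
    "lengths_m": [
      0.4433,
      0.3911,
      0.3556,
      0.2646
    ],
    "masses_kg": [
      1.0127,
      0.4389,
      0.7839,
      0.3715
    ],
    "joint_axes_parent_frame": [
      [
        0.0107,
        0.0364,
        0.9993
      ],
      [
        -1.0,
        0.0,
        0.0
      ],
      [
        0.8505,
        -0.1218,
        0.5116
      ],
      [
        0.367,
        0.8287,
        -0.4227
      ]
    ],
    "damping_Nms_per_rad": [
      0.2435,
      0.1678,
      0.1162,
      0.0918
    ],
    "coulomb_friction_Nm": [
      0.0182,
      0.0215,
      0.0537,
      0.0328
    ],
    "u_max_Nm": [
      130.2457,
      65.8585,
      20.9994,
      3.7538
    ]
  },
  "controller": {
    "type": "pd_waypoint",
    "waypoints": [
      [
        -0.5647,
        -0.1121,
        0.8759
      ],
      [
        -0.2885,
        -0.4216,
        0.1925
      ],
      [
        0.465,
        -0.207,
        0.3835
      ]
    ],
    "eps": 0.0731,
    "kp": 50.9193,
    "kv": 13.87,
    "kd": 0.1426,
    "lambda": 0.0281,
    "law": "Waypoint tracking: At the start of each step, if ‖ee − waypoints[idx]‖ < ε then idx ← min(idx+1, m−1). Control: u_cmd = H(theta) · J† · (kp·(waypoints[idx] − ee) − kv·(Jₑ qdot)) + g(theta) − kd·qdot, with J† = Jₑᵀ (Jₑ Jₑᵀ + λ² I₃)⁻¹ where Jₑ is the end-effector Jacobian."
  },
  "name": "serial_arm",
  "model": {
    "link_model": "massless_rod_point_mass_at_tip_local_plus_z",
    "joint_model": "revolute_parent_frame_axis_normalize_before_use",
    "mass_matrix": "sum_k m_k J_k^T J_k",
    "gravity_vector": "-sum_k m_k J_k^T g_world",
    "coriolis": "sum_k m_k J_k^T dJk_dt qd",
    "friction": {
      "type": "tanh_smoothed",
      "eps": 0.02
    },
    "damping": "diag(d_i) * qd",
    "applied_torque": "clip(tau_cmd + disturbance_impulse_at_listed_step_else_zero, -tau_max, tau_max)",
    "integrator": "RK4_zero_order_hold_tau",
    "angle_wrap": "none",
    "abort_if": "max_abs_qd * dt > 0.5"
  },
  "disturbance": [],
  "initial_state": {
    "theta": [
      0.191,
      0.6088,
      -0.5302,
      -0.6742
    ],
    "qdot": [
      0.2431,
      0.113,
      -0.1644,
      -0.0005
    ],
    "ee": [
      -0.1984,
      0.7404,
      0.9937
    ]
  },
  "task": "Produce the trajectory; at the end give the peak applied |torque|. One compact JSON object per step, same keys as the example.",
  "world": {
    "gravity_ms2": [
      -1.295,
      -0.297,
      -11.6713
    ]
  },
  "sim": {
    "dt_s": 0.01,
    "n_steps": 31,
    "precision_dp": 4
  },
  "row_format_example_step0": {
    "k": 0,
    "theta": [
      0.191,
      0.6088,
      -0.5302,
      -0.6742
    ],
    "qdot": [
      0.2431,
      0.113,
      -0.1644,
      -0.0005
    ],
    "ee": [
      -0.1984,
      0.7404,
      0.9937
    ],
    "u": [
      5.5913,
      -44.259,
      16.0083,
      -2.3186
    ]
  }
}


{"k":1,"theta":[0.1945,0.6051,-0.5378,-0.6828],"qdot":[0.4687,-0.8399,-1.3387,-1.6889],"ee":[-0.2007,0.7388,0.992],"u":[4.7323,-38.931,14.3966,-1.7093]}
{"k":2,"theta":[0.2003,0.593,-0.5556,-0.7056],"qdot":[0.6833,-1.5841,-2.2052,-2.8494],"ee":[-0.2045,0.7333,0.9903],"u":[4.1741,-33.6929,12.7766,-1.2906]}
{"k":3,"theta":[0.2082,0.5743,-0.5807,-0.7379],"qdot":[0.8947,-2.1434,-2.8068,-3.5988],"ee":[-0.2092,0.7245,0.9891],"u":[3.7765,-28.7558,11.218,-0.9995]}
{"k":4,"theta":[0.2181,0.5509,-0.6107,-0.7762],"qdot":[1.106,-2.5473,-3.1942,-4.0366],"ee":[-0.2146,0.7131,0.9884],"u":[3.4433,-24.2572,9.7683,-0.792]}
{"k":5,"theta":[0.2302,0.524,-0.6438,-0.8177],"qdot":[1.3173,-2.8253,-3.4162,-4.247],"ee":[-0.2205,0.6993,0.9885],"u":[3.1203,-20.2593,8.4527,-0.6373]}
{"k":6,"theta":[0.2444,0.4948,-0.6784,-0.8605],"qdot":[1.5276,-3.0037,-3.5143,-4.2979],"ee":[-0.2267,0.6838,0.9891],"u":[2.7849,-16.7688,7.2792,-0.5149]}
{"k":7,"theta":[0.2607,0.4643,-0.7136,-0.9032],"qdot":[1.7347,-3.1038,-3.5213,-4.2416],"ee":[-0.2333,0.6667,0.9904],"u":[2.434,-13.7585,6.2453,-0.4117]}
{"k":8,"theta":[0.279,0.4331,-0.7485,-0.9451],"qdot":[1.9365,-3.1425,-3.4622,-4.1174],"ee":[-0.24,0.6485,0.9922],"u":[2.0743,-11.1847,5.3422,-0.3193]}
{"k":9,"theta":[0.2993,0.4017,-0.7826,-0.9855],"qdot":[2.1308,-3.1328,-3.3554,-3.9537],"ee":[-0.2471,0.6294,0.9944],"u":[1.7163,-8.9974,4.5589,-0.2333]}
{"k":10,"theta":[0.3216,0.3707,-0.8154,-1.0241],"qdot":[2.3152,-3.0844,-3.2144,-3.771],"ee":[-0.2542,0.6095,0.9969],"u":[1.3708,-7.1475,3.8838,-0.1511]}
{"k":11,"theta":[0.3456,0.3402,-0.8467,-1.0609],"qdot":[2.4875,-3.005,-3.0492,-3.5833],"ee":[-0.2616,0.5892,0.9997],"u":[1.0469,-5.5892,3.3056,-0.0716]}
{"k":12,"theta":[0.3712,0.3107,-0.8762,-1.0958],"qdot":[2.6453,-2.9001,-2.8671,-3.4005],"ee":[-0.269,0.5684,1.0026],"u":[0.7519,-4.2821,2.8144,0.0054]}
{"k":13,"theta":[0.3983,0.2824,-0.9039,-1.129],"qdot":[2.7864,-2.7742,-2.6739,-3.2289],"ee":[-0.2765,0.5475,1.0056],"u":[0.4904,-3.1909,2.4012,0.0797]}
{"k":14,"theta":[0.4268,0.2553,-0.9296,-1.1605],"qdot":[2.9089,-2.6309,-2.4738,-3.0723],"ee":[-0.284,0.5265,1.0085],"u":[0.2649,-2.2856,2.058,0.1508]}
{"k":15,"theta":[0.4564,0.2298,-0.9533,-1.1905],"qdot":[3.0112,-2.4734,-2.2704,-2.9328],"ee":[-0.2915,0.5054,1.0113],"u":[0.0761,-1.541,1.7781,0.2182]}
{"k":16,"theta":[0.4869,0.206,-0.975,-1.2192],"qdot":[3.0919,-2.3042,-2.0667,-2.8107],"ee":[-0.2989,0.4845,1.014],"u":[-0.077,-0.9363,1.5555,0.2811]}
{"k":17,"theta":[0.5181,0.1838,-0.9946,-1.2467],"qdot":[3.1505,-2.1259,-1.8654,-2.7051],"ee":[-0.3062,0.4637,1.0165],"u":[-0.1965,-0.4542,1.3848,0.339]}
{"k":18,"theta":[0.5498,0.1635,-1.0123,-1.2733],"qdot":[3.187,-1.9406,-1.6688,-2.6144],"ee":[-0.3133,0.4431,1.0188],"u":[-0.2855,-0.0807,1.261,0.3912]}
{"k":19,"theta":[0.5818,0.145,-1.028,-1.2991],"qdot":[3.2022,-1.7508,-1.479,-2.5362],"ee":[-0.3202,0.4229,1.0208],"u":[-0.3477,0.196,1.1798,0.4373]}
{"k":20,"theta":[0.6138,0.1285,-1.0419,-1.3241],"qdot":[3.1972,-1.5586,-1.2976,-2.4677],"ee":[-0.3269,0.4031,1.0225],"u":[-0.387,0.3852,1.1368,0.4767]}
{"k":21,"theta":[0.6457,0.1139,-1.054,-1.3484],"qdot":[3.1741,-1.3659,-1.1261,-2.4062],"ee":[-0.3333,0.3838,1.0239],"u":[-0.4077,0.495,1.128,0.5091]}
{"k":22,"theta":[0.6772,0.1012,-1.0644,-1.3722],"qdot":[3.1349,-1.1748,-0.9653,-2.3489],"ee":[-0.3395,0.3649,1.025],"u":[-0.4136,0.5324,1.1491,0.5345]}
{"k":23,"theta":[0.7083,0.0904,-1.0733,-1.3954],"qdot":[3.0819,-0.9868,-0.8161,-2.2936],"ee":[-0.3455,0.3466,1.0258],"u":[-0.4083,0.5037,1.1964,0.5528]}
{"k":24,"theta":[0.7388,0.0814,-1.0807,-1.418],"qdot":[3.0176,-0.8036,-0.6785,-2.2384],"ee":[-0.3512,0.329,1.0262],"u":[-0.3953,0.4148,1.266,0.5642]}
{"k":25,"theta":[0.7686,0.0743,-1.0869,-1.4401],"qdot":[2.9441,-0.6265,-0.5523,-2.1818],"ee":[-0.3567,0.3119,1.0263],"u":[-0.3771,0.2714,1.3543,0.5688]}
{"k":26,"theta":[0.7977,0.0689,-1.0918,-1.4617],"qdot":[2.8635,-0.4565,-0.4373,-2.1229],"ee":[-0.362,0.2955,1.0261],"u":[-0.3561,0.079,1.4579,0.5672]}
{"k":27,"theta":[0.8259,0.0651,-1.0957,-1.4826],"qdot":[2.7777,-0.2944,-0.3327,-2.0613],"ee":[-0.3672,0.2798,1.0255],"u":[-0.3341,-0.1567,1.5735,0.5598]}
{"k":28,"theta":[0.8532,0.0629,-1.0985,-1.5029],"qdot":[2.6883,-0.1409,-0.2378,-1.9966],"ee":[-0.3722,0.2648,1.0247],"u":[-0.3124,-0.4302,1.6981,0.5471]}
{"k":29,"theta":[0.8797,0.0623,-1.1005,-1.5225],"qdot":[2.597,0.0033,-0.1522,-1.9286],"ee":[-0.3771,0.2504,1.0236],"u":[-0.292,-0.736,1.8292,0.5296]}
{"k":30,"theta":[0.9052,0.063,-1.1016,-1.5414],"qdot":[2.5081,0.1357,-0.0786,-1.8537],"ee":[-0.382,0.2367,1.0223],"u":[-0.2736,-1.0679,1.9654,0.5076]}
{"k":31,"theta":[0.9298,0.0649,-1.102,-1.5596],"qdot":[2.4193,0.2584,-0.0127,-1.777],"ee":[-0.3867,0.2236,1.0207]}
{"summary": "max |u| (N\u00b7m): 44.2590"}


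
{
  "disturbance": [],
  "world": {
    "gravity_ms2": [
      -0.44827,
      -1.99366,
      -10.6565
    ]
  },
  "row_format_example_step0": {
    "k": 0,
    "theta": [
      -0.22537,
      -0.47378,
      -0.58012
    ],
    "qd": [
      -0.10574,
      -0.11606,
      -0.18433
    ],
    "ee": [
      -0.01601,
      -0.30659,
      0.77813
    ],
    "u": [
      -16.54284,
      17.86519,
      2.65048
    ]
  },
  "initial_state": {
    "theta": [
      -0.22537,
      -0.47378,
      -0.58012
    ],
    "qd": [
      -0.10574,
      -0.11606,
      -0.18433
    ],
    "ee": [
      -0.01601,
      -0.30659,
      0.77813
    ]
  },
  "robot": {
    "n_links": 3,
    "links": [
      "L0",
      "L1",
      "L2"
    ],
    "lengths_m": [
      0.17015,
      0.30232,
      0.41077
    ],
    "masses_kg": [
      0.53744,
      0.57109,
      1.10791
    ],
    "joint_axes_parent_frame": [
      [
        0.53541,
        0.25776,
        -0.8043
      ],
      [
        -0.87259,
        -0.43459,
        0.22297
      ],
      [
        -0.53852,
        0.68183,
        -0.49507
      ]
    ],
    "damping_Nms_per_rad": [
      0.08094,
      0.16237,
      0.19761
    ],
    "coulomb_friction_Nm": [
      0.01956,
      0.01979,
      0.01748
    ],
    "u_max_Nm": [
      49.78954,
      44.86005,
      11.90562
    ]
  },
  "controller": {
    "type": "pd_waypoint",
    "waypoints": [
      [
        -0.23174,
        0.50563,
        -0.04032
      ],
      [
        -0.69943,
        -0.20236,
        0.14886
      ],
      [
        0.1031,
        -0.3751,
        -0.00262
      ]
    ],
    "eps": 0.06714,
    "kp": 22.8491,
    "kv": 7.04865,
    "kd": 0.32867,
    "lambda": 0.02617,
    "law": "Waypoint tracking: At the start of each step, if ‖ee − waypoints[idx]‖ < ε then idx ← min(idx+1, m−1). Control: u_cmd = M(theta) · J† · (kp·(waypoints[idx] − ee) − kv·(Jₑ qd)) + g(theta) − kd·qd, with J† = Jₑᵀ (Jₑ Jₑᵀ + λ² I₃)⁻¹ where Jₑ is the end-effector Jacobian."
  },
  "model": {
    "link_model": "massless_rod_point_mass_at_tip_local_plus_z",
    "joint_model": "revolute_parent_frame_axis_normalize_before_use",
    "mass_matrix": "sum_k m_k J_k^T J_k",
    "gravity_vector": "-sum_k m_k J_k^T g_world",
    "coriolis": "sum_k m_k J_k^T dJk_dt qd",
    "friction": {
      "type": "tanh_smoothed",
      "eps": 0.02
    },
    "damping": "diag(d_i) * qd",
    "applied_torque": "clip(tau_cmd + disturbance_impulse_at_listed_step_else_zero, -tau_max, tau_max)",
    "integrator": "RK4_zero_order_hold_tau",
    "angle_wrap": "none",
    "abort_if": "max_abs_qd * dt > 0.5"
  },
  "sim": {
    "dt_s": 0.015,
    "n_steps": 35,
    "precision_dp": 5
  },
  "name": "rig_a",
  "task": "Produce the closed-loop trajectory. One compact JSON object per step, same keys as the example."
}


{"k":1,"theta":[-0.24914,-0.48174,-0.60053],"qd":[-2.99088,-0.89331,-2.50224],"ee":[-0.0166,-0.3054,0.77567],"u":[-14.15675,16.59524,3.47485]}
{"k":2,"theta":[-0.30588,-0.49616,-0.64871],"qd":[-4.5246,-0.97892,-3.90792],"ee":[-0.0184,-0.30044,0.77067],"u":[-12.24845,14.96751,3.96707]}
{"k":3,"theta":[-0.37957,-0.50867,-0.71376],"qd":[-5.28024,-0.65704,-4.76283],"ee":[-0.02138,-0.2922,0.7643],"u":[-10.66742,13.2403,4.22641]}
{"k":4,"theta":[-0.46138,-0.51475,-0.78906],"qd":[-5.62483,-0.13347,-5.28072],"ee":[-0.02539,-0.28113,0.75714],"u":[-9.30828,11.5555,4.31559]}
{"k":5,"theta":[-0.5467,-0.51229,-0.87048],"qd":[-5.75676,0.47361,-5.58347],"ee":[-0.03025,-0.26762,0.74946],"u":[-8.10547,9.97867,4.27582]}
{"k":6,"theta":[-0.6331,-0.50052,-0.95535],"qd":[-5.772,1.10384,-5.74037],"ee":[-0.03575,-0.25204,0.7414],"u":[-7.01922,8.52447,4.13459]}
{"k":7,"theta":[-0.71925,-0.47939,-1.04179],"qd":[-5.72389,1.7176,-5.79388],"ee":[-0.04173,-0.23466,0.73305],"u":[-6.02032,7.19165,3.9118]}
{"k":8,"theta":[-0.80444,-0.44938,-1.12848],"qd":[-5.64435,2.28416,-5.77076],"ee":[-0.04803,-0.21573,0.72447],"u":[-5.0858,5.97161,3.62372]}
{"k":9,"theta":[-0.88836,-0.4114,-1.21438],"qd":[-5.55503,2.77629,-5.68844],"ee":[-0.05454,-0.19543,0.71569],"u":[-4.19677,4.85316,3.28562]}
{"k":10,"theta":[-0.97099,-0.36675,-1.2987],"qd":[-5.47293,3.1686,-5.55853],"ee":[-0.06117,-0.17391,0.70675],"u":[-3.33758,3.82563,2.9135]}
{"k":11,"theta":[-1.05253,-0.3171,-1.38079],"qd":[-5.41243,3.43852,-5.38898],"ee":[-0.06791,-0.15127,0.69765],"u":[-2.49607,2.88067,2.52471]}
{"k":12,"theta":[-1.13339,-0.26441,-1.46009],"qd":[-5.38512,3.56911,-5.18582],"ee":[-0.07474,-0.1276,0.68837],"u":[-1.66442,2.01306,2.13775]}
{"k":13,"theta":[-1.21413,-0.21085,-1.53616],"qd":[-5.39763,3.55321,-4.95545],"ee":[-0.08174,-0.10299,0.67885],"u":[-0.84025,1.22031,1.7716]}
{"k":14,"theta":[-1.29534,-0.15856,-1.60864],"qd":[-5.44796,3.3983,-4.70749],"ee":[-0.08899,-0.07758,0.66899],"u":[-0.02773,0.50105,1.44472]}
{"k":15,"theta":[-1.37749,-0.10946,-1.67738],"qd":[-5.52167,3.13003,-4.45713],"ee":[-0.09661,-0.05155,0.65862],"u":[0.76227,-0.14739,1.17405]}
{"k":16,"theta":[-1.46075,-0.06496,-1.74248],"qd":[-5.59138,2.79047,-4.22456],"ee":[-0.1047,-0.02515,0.64756],"u":[1.51392,-0.73045,0.97372]}
{"k":17,"theta":[-1.5448,-0.02577,-1.80436],"qd":[-5.6231,2.42844,-4.02977],"ee":[-0.11332,0.0013,0.63559],"u":[2.21058,-1.25532,0.85335]}
{"k":18,"theta":[-1.62887,0.00807,-1.86367],"qd":[-5.58846,2.08432,-3.88452],"ee":[-0.12248,0.02746,0.62252],"u":[2.83994,-1.72753,0.81634]}
{"k":19,"theta":[-1.71187,0.037,-1.92114],"qd":[-5.4758,1.77838,-3.7872],"ee":[-0.13213,0.053,0.6082],"u":[3.3973,-2.14788,0.85929]}
{"k":20,"theta":[-1.79267,0.06158,-1.9774],"qd":[-5.29223,1.51033,-3.72484],"ee":[-0.14216,0.07761,0.59257],"u":[3.88498,-2.51268,0.97359]}
{"k":21,"theta":[-1.87034,0.08232,-2.03285],"qd":[-5.05617,1.26917,-3.68078],"ee":[-0.15244,0.10108,0.57567],"u":[4.30877,-2.81702,1.14809]}
{"k":22,"theta":[-1.94424,0.09955,-2.08766],"qd":[-4.78708,1.04443,-3.64201],"ee":[-0.16281,0.12325,0.55759],"u":[4.67431,-3.05843,1.37157]}
{"k":23,"theta":[-2.01399,0.11347,-2.14187],"qd":[-4.49974,0.83126,-3.60159],"ee":[-0.17312,0.14399,0.53847],"u":[4.98572,-3.23813,1.63344]}
{"k":24,"theta":[-2.07939,0.12424,-2.19542],"qd":[-4.20444,0.62876,-3.55673],"ee":[-0.18323,0.16326,0.51846],"u":[5.24611,-3.35993,1.92357]}
{"k":25,"theta":[-2.14037,0.13205,-2.24824],"qd":[-3.90908,0.43707,-3.5062],"ee":[-0.193,0.18101,0.49774],"u":[5.45847,-3.42865,2.23195]}
{"k":26,"theta":[-2.19699,0.13704,-2.30024],"qd":[-3.61998,0.25627,-3.44939],"ee":[-0.20232,0.19726,0.47649],"u":[5.62608,-3.44918,2.5491]}
{"k":27,"theta":[-2.24937,0.13939,-2.35134],"qd":[-3.34157,0.08678,-3.38637],"ee":[-0.21109,0.21204,0.45488],"u":[5.75288,-3.42645,2.86657]}
{"k":28,"theta":[-2.29753,0.13944,-2.40155],"qd":[-3.03842,-0.03178,-3.34371],"ee":[-0.21924,0.2254,0.43308],"u":[5.83315,-3.38023,3.18569]}
{"k":29,"theta":[-2.34141,0.13767,-2.45098],"qd":[-2.78839,-0.17638,-3.2688],"ee":[-0.22674,0.2374,0.41125],"u":[5.90212,-3.29216,3.48235]}
{"k":30,"theta":[-2.38149,0.13399,-2.49936],"qd":[-2.53678,-0.29176,-3.20076],"ee":[-0.23356,0.24812,0.38953],"u":[5.95463,-3.18849,3.76608]}
{"k":31,"theta":[-2.41784,0.12874,-2.54674],"qd":[-2.29469,-0.38988,-3.13168],"ee":[-0.2397,0.25766,0.36805],"u":[6.00878,-3.07849,4.02996]}
{"k":32,"theta":[-2.45043,0.12232,-2.5932],"qd":[-2.04459,-0.45608,-3.07264],"ee":[-0.24516,0.2661,0.34695],"u":[6.06586,-2.9794,4.27371]}
{"k":33,"theta":[-2.47931,0.11504,-2.63878],"qd":[-1.80467,-0.51059,-3.01084],"ee":[-0.24996,0.27356,0.32634],"u":[6.12607,-2.88948,4.4892]}
{"k":34,"theta":[-2.5046,0.10708,-2.68347],"qd":[-1.57021,-0.55121,-2.94957],"ee":[-0.25411,0.28013,0.30632],"u":[6.17659,-2.80781,4.67501]}
{"k":35,"theta":[-2.52651,0.09851,-2.72718],"qd":[-1.35676,-0.59377,-2.8791],"ee":[-0.25764,0.28592,0.28698]}


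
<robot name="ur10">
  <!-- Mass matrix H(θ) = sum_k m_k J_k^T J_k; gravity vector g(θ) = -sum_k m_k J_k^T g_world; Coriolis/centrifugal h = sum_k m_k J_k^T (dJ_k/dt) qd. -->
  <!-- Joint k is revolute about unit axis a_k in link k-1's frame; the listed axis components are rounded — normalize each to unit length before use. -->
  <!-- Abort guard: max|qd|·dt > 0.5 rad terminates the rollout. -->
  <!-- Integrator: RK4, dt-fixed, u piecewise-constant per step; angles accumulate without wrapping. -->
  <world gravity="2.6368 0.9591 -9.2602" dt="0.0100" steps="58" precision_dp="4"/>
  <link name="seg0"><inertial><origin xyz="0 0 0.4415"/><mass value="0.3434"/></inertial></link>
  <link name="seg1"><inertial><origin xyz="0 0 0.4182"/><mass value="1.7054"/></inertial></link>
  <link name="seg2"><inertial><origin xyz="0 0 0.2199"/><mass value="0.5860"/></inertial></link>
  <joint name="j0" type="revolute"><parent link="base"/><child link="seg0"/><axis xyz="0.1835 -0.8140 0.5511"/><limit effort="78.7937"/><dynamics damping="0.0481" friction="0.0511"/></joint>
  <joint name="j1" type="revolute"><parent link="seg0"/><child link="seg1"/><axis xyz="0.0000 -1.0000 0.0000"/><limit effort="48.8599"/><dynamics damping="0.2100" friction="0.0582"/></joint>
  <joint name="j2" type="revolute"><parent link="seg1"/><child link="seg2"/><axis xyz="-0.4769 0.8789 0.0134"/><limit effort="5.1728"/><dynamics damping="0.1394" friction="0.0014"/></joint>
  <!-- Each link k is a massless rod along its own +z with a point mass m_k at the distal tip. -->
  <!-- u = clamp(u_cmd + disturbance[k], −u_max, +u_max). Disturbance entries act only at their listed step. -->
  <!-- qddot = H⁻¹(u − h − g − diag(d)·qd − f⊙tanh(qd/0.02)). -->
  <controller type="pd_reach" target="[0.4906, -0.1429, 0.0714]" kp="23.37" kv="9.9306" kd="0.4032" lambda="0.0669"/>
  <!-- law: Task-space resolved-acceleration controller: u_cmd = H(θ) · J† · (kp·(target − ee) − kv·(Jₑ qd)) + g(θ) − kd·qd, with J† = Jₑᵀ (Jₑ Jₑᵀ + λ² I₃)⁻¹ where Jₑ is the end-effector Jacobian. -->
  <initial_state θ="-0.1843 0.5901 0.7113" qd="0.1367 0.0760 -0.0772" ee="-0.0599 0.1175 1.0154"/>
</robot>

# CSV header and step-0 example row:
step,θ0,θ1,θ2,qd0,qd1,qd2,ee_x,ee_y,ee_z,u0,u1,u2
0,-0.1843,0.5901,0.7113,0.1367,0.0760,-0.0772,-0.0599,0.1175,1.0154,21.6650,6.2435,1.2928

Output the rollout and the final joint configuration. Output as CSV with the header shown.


step,θ0,θ1,θ2,qd0,qd1,qd2,ee_x,ee_y,ee_z,u0,u1,u2
1,-0.1813,0.5901,0.7188,0.4634,-0.0714,1.5591,-0.0611,0.1173,1.0147,21.8903,6.4152,0.4697
2,-0.1752,0.5887,0.7401,0.7534,-0.2230,2.6824,-0.0615,0.1171,1.0132,21.3113,6.1525,-0.0411
3,-0.1663,0.5856,0.7708,1.0171,-0.3868,3.4494,-0.0615,0.1168,1.0110,19.9908,5.5228,-0.3424
4,-0.1550,0.5809,0.8079,1.2564,-0.5603,3.9625,-0.0616,0.1162,1.0081,18.0543,4.6040,-0.5031
5,-0.1414,0.5744,0.8492,1.4706,-0.7400,4.2893,-0.0620,0.1152,1.0048,15.6783,3.4900,-0.5704
6,-0.1257,0.5661,0.8930,1.6589,-0.9218,4.4775,-0.0628,0.1138,1.0011,13.0534,2.2748,-0.5775
7,-0.1083,0.5560,0.9382,1.8210,-1.1026,4.5624,-0.0639,0.1120,0.9969,10.3501,1.0392,-0.5484
8,-0.0894,0.5441,0.9839,1.9577,-1.2801,4.5716,-0.0654,0.1098,0.9924,7.7005,-0.1566,-0.5004
9,-0.0693,0.5304,1.0294,2.0705,-1.4529,4.5266,-0.0672,0.1074,0.9877,5.1936,-1.2729,-0.4456
10,-0.0481,0.5151,1.0742,2.1617,-1.6205,4.4443,-0.0693,0.1046,0.9826,2.8809,-2.2875,-0.3923
11,-0.0262,0.4981,1.1181,2.2339,-1.7830,4.3373,-0.0715,0.1016,0.9773,0.7852,-3.1911,-0.3454
12,-0.0036,0.4795,1.1609,2.2895,-1.9408,4.2147,-0.0738,0.0985,0.9719,-1.0907,-3.9830,-0.3081
13,0.0195,0.4593,1.2023,2.3308,-2.0945,4.0831,-0.0761,0.0953,0.9662,-2.7557,-4.6676,-0.2813
14,0.0430,0.4376,1.2425,2.3602,-2.2448,3.9466,-0.0784,0.0920,0.9603,-4.2256,-5.2519,-0.2654
15,0.0666,0.4145,1.2812,2.3792,-2.3923,3.8082,-0.0804,0.0887,0.9543,-5.5190,-5.7437,-0.2597
16,0.0905,0.3899,1.3186,2.3895,-2.5371,3.6693,-0.0823,0.0855,0.9481,-6.6547,-6.1509,-0.2632
17,0.1144,0.3638,1.3546,2.3918,-2.6790,3.5308,-0.0840,0.0823,0.9417,-7.6502,-6.4805,-0.2745
18,0.1382,0.3363,1.3892,2.3869,-2.8174,3.3933,-0.0853,0.0793,0.9352,-8.5208,-6.7384,-0.2925
19,0.1620,0.3075,1.4224,2.3745,-2.9505,3.2572,-0.0863,0.0764,0.9285,-9.2787,-6.9294,-0.3160
20,0.1857,0.2774,1.4543,2.3541,-3.0762,3.1229,-0.0870,0.0737,0.9217,-9.9330,-7.0565,-0.3438
21,0.2090,0.2461,1.4849,2.3243,-3.1908,2.9915,-0.0873,0.0712,0.9148,-10.4888,-7.1215,-0.3753
22,0.2321,0.2137,1.5141,2.2830,-3.2898,2.8647,-0.0872,0.0690,0.9076,-10.9476,-7.1250,-0.4102
23,0.2546,0.1805,1.5422,2.2276,-3.3672,2.7449,-0.0867,0.0670,0.9003,-11.3071,-7.0667,-0.4483
24,0.2765,0.1466,1.5691,2.1548,-3.4164,2.6356,-0.0858,0.0654,0.8929,-11.5621,-6.9460,-0.4901
25,0.2976,0.1124,1.5949,2.0612,-3.4306,2.5409,-0.0845,0.0641,0.8853,-11.7060,-6.7635,-0.5362
26,0.3176,0.0782,1.6200,1.9439,-3.4042,2.4649,-0.0828,0.0631,0.8776,-11.7333,-6.5216,-0.5873
27,0.3363,0.0446,1.6443,1.8017,-3.3340,2.4110,-0.0806,0.0624,0.8698,-11.6429,-6.2264,-0.6435
28,0.3535,0.0118,1.6683,1.6354,-3.2209,2.3806,-0.0780,0.0621,0.8618,-11.4412,-5.8877,-0.7039
29,0.3689,-0.0196,1.6920,1.4485,-3.0707,2.3721,-0.0751,0.0620,0.8538,-11.1426,-5.5189,-0.7665
30,0.3823,-0.0494,1.7158,1.2467,-2.8932,2.3807,-0.0716,0.0622,0.8457,-10.7687,-5.1348,-0.8282
31,0.3937,-0.0773,1.7397,1.0373,-2.7005,2.3999,-0.0678,0.0627,0.8376,-10.3441,-4.7497,-0.8853
32,0.4030,-0.1033,1.7638,0.8272,-2.5048,2.4224,-0.0636,0.0633,0.8295,-9.8925,-4.3750,-0.9344
33,0.4103,-0.1274,1.7881,0.6224,-2.3160,2.4418,-0.0590,0.0641,0.8214,-9.4330,-4.0188,-0.9729
34,0.4155,-0.1496,1.8126,0.4268,-2.1411,2.4538,-0.0540,0.0650,0.8135,-8.9788,-3.6849,-0.9996
35,0.4188,-0.1702,1.8372,0.2428,-1.9839,2.4563,-0.0487,0.0659,0.8056,-8.5371,-3.3744,-1.0143
36,0.4204,-0.1893,1.8617,0.0711,-1.8457,2.4489,-0.0430,0.0669,0.7979,-8.1108,-3.0862,-1.0180
37,0.4203,-0.2072,1.8861,-0.0806,-1.7392,2.4236,-0.0369,0.0680,0.7903,-7.7078,-2.8147,-1.0084
38,0.4188,-0.2242,1.9102,-0.2194,-1.6525,2.3898,-0.0306,0.0690,0.7829,-7.3199,-2.5581,-0.9906
39,0.4159,-0.2403,1.9339,-0.3517,-1.5749,2.3548,-0.0239,0.0701,0.7756,-6.9389,-2.3154,-0.9683
40,0.4118,-0.2557,1.9573,-0.4773,-1.5065,2.3181,-0.0169,0.0711,0.7684,-6.5629,-2.0840,-0.9417
41,0.4064,-0.2704,1.9803,-0.5967,-1.4468,2.2795,-0.0096,0.0722,0.7614,-6.1891,-1.8610,-0.9109
42,0.3998,-0.2846,2.0029,-0.7104,-1.3950,2.2395,-0.0020,0.0732,0.7545,-5.8148,-1.6440,-0.8765
43,0.3922,-0.2983,2.0251,-0.8189,-1.3502,2.1982,0.0059,0.0742,0.7476,-5.4375,-1.4308,-0.8389
44,0.3835,-0.3116,2.0469,-0.9229,-1.3113,2.1563,0.0141,0.0752,0.7409,-5.0548,-1.2196,-0.7984
45,0.3737,-0.3245,2.0683,-1.0227,-1.2775,2.1139,0.0225,0.0761,0.7343,-4.6644,-1.0087,-0.7554
46,0.3630,-0.3372,2.0892,-1.1189,-1.2479,2.0712,0.0313,0.0769,0.7277,-4.2645,-0.7968,-0.7101
47,0.3514,-0.3495,2.1097,-1.2117,-1.2219,2.0286,0.0403,0.0777,0.7211,-3.8534,-0.5827,-0.6626
48,0.3388,-0.3616,2.1298,-1.3016,-1.1988,1.9860,0.0495,0.0785,0.7146,-3.4297,-0.3654,-0.6132
49,0.3254,-0.3735,2.1495,-1.3886,-1.1781,1.9436,0.0590,0.0792,0.7081,-2.9924,-0.1442,-0.5619
50,0.3110,-0.3852,2.1687,-1.4730,-1.1593,1.9014,0.0687,0.0798,0.7016,-2.5403,0.0817,-0.5090
51,0.2959,-0.3967,2.1875,-1.5549,-1.1421,1.8593,0.0787,0.0803,0.6952,-2.0727,0.3127,-0.4543
52,0.2800,-0.4080,2.2059,-1.6344,-1.1260,1.8174,0.0888,0.0808,0.6886,-1.5891,0.5494,-0.3982
53,0.2632,-0.4192,2.2239,-1.7114,-1.1109,1.7756,0.0992,0.0811,0.6821,-1.0891,0.7920,-0.3405
54,0.2457,-0.4302,2.2415,-1.7860,-1.0964,1.7340,0.1098,0.0813,0.6755,-0.5726,1.0407,-0.2815
55,0.2275,-0.4411,2.2586,-1.8582,-1.0824,1.6924,0.1206,0.0815,0.6689,-0.0396,1.2957,-0.2213
56,0.2086,-0.4519,2.2753,-1.9277,-1.0687,1.6508,0.1315,0.0815,0.6621,0.5097,1.5570,-0.1599
57,0.1890,-0.4625,2.2917,-1.9947,-1.0551,1.6093,0.1426,0.0813,0.6553,1.0748,1.8245,-0.0975
58,0.1687,-0.4730,2.3076,-2.0589,-1.0417,1.5677,0.1538,0.0811,0.6484,,,
# final θ (rad): 0.1687 -0.4730 2.3076


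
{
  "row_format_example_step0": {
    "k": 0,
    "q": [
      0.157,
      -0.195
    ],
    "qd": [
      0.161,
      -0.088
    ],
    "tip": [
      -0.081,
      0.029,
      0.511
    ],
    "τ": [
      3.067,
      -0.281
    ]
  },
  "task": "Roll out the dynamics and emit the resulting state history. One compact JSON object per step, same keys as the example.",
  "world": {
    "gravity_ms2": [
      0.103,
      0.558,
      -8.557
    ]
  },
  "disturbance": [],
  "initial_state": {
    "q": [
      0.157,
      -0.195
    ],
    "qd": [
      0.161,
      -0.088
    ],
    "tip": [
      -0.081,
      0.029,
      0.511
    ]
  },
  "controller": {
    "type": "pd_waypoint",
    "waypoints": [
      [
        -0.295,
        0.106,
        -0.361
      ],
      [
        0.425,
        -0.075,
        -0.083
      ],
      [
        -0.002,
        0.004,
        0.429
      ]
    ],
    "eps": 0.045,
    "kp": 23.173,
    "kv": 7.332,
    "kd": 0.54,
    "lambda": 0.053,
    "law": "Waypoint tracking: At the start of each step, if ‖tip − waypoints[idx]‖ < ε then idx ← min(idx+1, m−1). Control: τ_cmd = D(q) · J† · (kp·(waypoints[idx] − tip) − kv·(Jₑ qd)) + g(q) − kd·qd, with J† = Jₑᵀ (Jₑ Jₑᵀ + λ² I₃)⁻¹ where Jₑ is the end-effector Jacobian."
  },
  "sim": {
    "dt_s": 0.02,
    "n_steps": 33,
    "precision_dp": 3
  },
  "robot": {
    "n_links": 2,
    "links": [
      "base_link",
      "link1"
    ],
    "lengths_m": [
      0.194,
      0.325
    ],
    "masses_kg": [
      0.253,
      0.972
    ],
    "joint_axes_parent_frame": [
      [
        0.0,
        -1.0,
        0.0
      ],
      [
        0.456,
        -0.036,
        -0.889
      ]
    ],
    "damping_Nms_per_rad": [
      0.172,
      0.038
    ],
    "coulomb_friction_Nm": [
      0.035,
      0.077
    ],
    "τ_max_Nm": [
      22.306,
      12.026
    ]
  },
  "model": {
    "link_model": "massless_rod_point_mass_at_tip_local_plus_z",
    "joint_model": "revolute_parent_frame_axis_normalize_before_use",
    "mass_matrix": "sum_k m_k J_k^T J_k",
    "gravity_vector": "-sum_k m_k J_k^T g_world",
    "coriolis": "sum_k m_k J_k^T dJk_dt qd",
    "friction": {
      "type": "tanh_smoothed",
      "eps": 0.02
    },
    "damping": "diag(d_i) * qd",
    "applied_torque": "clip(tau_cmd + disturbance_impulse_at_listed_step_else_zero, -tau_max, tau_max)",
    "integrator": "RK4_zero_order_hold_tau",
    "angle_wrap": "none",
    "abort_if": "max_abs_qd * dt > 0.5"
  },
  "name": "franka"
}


{"k":1,"q":[0.163,-0.2],"qd":[0.426,-0.373],"tip":[-0.084,0.03,0.511],"\u03c4":[2.384,-0.077]}
{"k":2,"q":[0.174,-0.208],"qd":[0.644,-0.476],"tip":[-0.09,0.031,0.51],"\u03c4":[1.819,0.001]}
{"k":3,"q":[0.188,-0.218],"qd":[0.824,-0.519],"tip":[-0.097,0.032,0.508],"\u03c4":[1.349,0.036]}
{"k":4,"q":[0.206,-0.229],"qd":[0.973,-0.541],"tip":[-0.107,0.034,0.506],"\u03c4":[0.952,0.058]}
{"k":5,"q":[0.227,-0.24],"qd":[1.098,-0.555],"tip":[-0.117,0.035,0.504],"\u03c4":[0.611,0.075]}
{"k":6,"q":[0.25,-0.251],"qd":[1.204,-0.567],"tip":[-0.129,0.037,0.501],"\u03c4":[0.313,0.09]}
{"k":7,"q":[0.275,-0.262],"qd":[1.295,-0.577],"tip":[-0.142,0.039,0.497],"\u03c4":[0.048,0.105]}
{"k":8,"q":[0.302,-0.274],"qd":[1.375,-0.586],"tip":[-0.155,0.04,0.493],"\u03c4":[-0.192,0.119]}
{"k":9,"q":[0.33,-0.286],"qd":[1.445,-0.594],"tip":[-0.169,0.042,0.488],"\u03c4":[-0.414,0.134]}
{"k":10,"q":[0.359,-0.298],"qd":[1.508,-0.601],"tip":[-0.184,0.044,0.482],"\u03c4":[-0.621,0.149]}
{"k":11,"q":[0.39,-0.31],"qd":[1.564,-0.608],"tip":[-0.199,0.046,0.476],"\u03c4":[-0.819,0.164]}
{"k":12,"q":[0.422,-0.322],"qd":[1.616,-0.613],"tip":[-0.214,0.047,0.469],"\u03c4":[-1.009,0.18]}
{"k":13,"q":[0.455,-0.334],"qd":[1.664,-0.618],"tip":[-0.229,0.049,0.461],"\u03c4":[-1.194,0.196]}
{"k":14,"q":[0.488,-0.347],"qd":[1.708,-0.621],"tip":[-0.245,0.051,0.453],"\u03c4":[-1.375,0.212]}
{"k":15,"q":[0.523,-0.359],"qd":[1.749,-0.623],"tip":[-0.261,0.053,0.444],"\u03c4":[-1.553,0.229]}
{"k":16,"q":[0.558,-0.372],"qd":[1.787,-0.625],"tip":[-0.276,0.055,0.434],"\u03c4":[-1.729,0.246]}
{"k":17,"q":[0.594,-0.384],"qd":[1.823,-0.625],"tip":[-0.292,0.056,0.423],"\u03c4":[-1.904,0.263]}
{"k":18,"q":[0.631,-0.397],"qd":[1.856,-0.624],"tip":[-0.308,0.058,0.411],"\u03c4":[-2.078,0.281]}
{"k":19,"q":[0.668,-0.409],"qd":[1.886,-0.622],"tip":[-0.323,0.06,0.399],"\u03c4":[-2.25,0.299]}
{"k":20,"q":[0.706,-0.421],"qd":[1.914,-0.619],"tip":[-0.338,0.062,0.386],"\u03c4":[-2.421,0.318]}
{"k":21,"q":[0.745,-0.434],"qd":[1.94,-0.614],"tip":[-0.353,0.063,0.372],"\u03c4":[-2.59,0.336]}
{"k":22,"q":[0.784,-0.446],"qd":[1.963,-0.609],"tip":[-0.367,0.065,0.357],"\u03c4":[-2.757,0.354]}
{"k":23,"q":[0.823,-0.458],"qd":[1.983,-0.602],"tip":[-0.381,0.067,0.342],"\u03c4":[-2.922,0.373]}
{"k":24,"q":[0.863,-0.47],"qd":[2.0,-0.594],"tip":[-0.395,0.068,0.326],"\u03c4":[-3.083,0.391]}
{"k":25,"q":[0.903,-0.482],"qd":[2.014,-0.585],"tip":[-0.407,0.07,0.309],"\u03c4":[-3.241,0.409]}
{"k":26,"q":[0.944,-0.493],"qd":[2.025,-0.575],"tip":[-0.42,0.071,0.292],"\u03c4":[-3.394,0.426]}
{"k":27,"q":[0.984,-0.505],"qd":[2.033,-0.564],"tip":[-0.431,0.073,0.274],"\u03c4":[-3.543,0.444]}
{"k":28,"q":[1.025,-0.516],"qd":[2.038,-0.552],"tip":[-0.442,0.074,0.255],"\u03c4":[-3.687,0.46]}
{"k":29,"q":[1.066,-0.527],"qd":[2.039,-0.54],"tip":[-0.452,0.076,0.236],"\u03c4":[-3.824,0.476]}
{"k":30,"q":[1.106,-0.538],"qd":[2.037,-0.526],"tip":[-0.461,0.077,0.217],"\u03c4":[-3.955,0.492]}
{"k":31,"q":[1.147,-0.548],"qd":[2.032,-0.512],"tip":[-0.469,0.079,0.197],"\u03c4":[-4.078,0.506]}
{"k":32,"q":[1.188,-0.558],"qd":[2.023,-0.498],"tip":[-0.477,0.08,0.177],"\u03c4":[-4.194,0.519]}
{"k":33,"q":[1.228,-0.568],"qd":[2.01,-0.483],"tip":[-0.484,0.081,0.157]}


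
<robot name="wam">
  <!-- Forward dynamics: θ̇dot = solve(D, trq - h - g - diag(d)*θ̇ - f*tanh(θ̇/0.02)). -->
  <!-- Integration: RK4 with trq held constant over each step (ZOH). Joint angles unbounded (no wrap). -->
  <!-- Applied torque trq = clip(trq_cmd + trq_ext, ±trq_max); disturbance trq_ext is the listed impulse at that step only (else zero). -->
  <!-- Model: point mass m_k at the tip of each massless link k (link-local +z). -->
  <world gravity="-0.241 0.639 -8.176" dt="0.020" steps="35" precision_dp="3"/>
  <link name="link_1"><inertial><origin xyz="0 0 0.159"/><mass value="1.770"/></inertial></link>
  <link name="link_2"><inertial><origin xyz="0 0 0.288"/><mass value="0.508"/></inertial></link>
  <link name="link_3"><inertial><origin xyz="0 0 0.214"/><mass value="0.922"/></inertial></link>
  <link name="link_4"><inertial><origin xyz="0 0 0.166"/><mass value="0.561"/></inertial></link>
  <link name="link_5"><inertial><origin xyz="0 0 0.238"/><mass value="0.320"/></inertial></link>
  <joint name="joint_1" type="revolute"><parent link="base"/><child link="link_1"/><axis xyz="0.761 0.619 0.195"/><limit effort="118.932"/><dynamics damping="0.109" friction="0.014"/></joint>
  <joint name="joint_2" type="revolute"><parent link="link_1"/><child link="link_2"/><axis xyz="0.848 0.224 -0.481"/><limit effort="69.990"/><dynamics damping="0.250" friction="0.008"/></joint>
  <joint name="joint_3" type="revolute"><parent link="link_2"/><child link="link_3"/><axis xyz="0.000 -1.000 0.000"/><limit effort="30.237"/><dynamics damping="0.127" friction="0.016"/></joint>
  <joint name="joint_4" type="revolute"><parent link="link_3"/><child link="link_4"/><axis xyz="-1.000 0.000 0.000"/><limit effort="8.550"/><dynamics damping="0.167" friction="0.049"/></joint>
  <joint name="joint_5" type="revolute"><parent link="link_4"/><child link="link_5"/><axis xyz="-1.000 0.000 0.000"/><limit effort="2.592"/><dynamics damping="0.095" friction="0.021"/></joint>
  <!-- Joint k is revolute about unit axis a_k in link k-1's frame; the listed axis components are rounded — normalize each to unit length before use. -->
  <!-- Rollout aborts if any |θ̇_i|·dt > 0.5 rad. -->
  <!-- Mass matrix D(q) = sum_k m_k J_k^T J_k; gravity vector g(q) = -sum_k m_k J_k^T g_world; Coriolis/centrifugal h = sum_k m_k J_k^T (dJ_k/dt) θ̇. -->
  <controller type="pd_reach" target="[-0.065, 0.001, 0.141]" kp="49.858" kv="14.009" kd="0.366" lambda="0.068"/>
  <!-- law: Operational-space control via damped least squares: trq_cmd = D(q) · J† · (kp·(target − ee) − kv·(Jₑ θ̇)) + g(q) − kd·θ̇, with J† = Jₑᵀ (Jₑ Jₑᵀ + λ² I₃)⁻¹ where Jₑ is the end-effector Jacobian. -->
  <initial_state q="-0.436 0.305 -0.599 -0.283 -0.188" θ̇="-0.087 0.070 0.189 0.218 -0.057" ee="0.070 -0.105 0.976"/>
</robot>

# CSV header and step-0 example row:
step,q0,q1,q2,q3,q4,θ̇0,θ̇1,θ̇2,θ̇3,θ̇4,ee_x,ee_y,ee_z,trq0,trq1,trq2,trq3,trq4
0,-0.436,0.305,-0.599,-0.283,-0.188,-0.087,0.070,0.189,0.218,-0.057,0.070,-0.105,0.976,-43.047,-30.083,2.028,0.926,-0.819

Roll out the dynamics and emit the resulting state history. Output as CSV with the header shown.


step,q0,q1,q2,q3,q4,θ̇0,θ̇1,θ̇2,θ̇3,θ̇4,ee_x,ee_y,ee_z,trq0,trq1,trq2,trq3,trq4
1,-0.457,0.306,-0.623,-0.300,-0.200,-1.959,0.061,-2.521,-1.741,-1.297,0.066,-0.102,0.970,-28.702,-21.225,2.347,1.318,-0.154
2,-0.507,0.306,-0.688,-0.343,-0.234,-3.023,-0.065,-4.001,-2.529,-2.056,0.060,-0.096,0.952,-14.053,-11.885,1.314,0.917,0.124
3,-0.571,0.303,-0.775,-0.398,-0.274,-3.462,-0.318,-4.651,-2.915,-2.040,0.051,-0.085,0.927,-2.418,-4.157,0.077,0.449,0.086
4,-0.642,0.294,-0.870,-0.454,-0.318,-3.553,-0.537,-4.858,-2.672,-2.276,0.040,-0.070,0.899,5.641,1.271,-0.898,0.042,0.207
5,-0.711,0.281,-0.967,-0.508,-0.358,-3.429,-0.786,-4.851,-2.677,-1.783,0.028,-0.053,0.868,10.481,4.743,-1.512,-0.104,0.077
6,-0.778,0.264,-1.063,-0.555,-0.397,-3.256,-0.909,-4.785,-2.103,-2.090,0.015,-0.034,0.837,13.377,6.782,-1.797,-0.247,0.306
7,-0.841,0.244,-1.158,-0.598,-0.430,-2.999,-1.106,-4.699,-2.197,-1.310,0.003,-0.015,0.807,14.451,7.796,-1.868,-0.146,0.098
8,-0.899,0.222,-1.251,-0.633,-0.464,-2.812,-1.125,-4.647,-1.428,-1.916,-0.008,0.002,0.777,15.085,8.281,-1.713,-0.219,0.462
9,-0.952,0.197,-1.344,-0.666,-0.490,-2.541,-1.312,-4.606,-1.746,-0.803,-0.018,0.018,0.748,14.443,8.185,-1.541,-0.017,0.105
10,-1.002,0.172,-1.436,-0.690,-0.518,-2.412,-1.241,-4.598,-0.741,-1.824,-0.027,0.033,0.719,14.334,8.098,-1.145,-0.153,0.621
11,-1.047,0.145,-1.528,-0.712,-0.537,-2.150,-1.457,-4.600,-1.332,-0.281,-0.034,0.045,0.692,12.873,7.490,-0.940,0.088,0.058
12,-1.090,0.117,-1.620,-0.724,-0.559,-2.107,-1.302,-4.599,-0.073,-1.740,-0.040,0.056,0.665,12.719,7.249,-0.392,-0.148,0.732
13,-1.130,0.089,-1.712,-0.735,-0.572,-1.868,-1.551,-4.612,-0.868,0.163,-0.044,0.064,0.639,10.871,6.395,-0.263,0.094,-0.010
14,-1.168,0.060,-1.804,-0.736,-0.590,-1.910,-1.330,-4.569,0.527,-1.550,-0.048,0.071,0.614,10.949,6.141,0.391,-0.206,0.755
15,-1.204,0.030,-1.895,-0.737,-0.596,-1.708,-1.595,-4.557,-0.364,0.530,-0.051,0.076,0.590,9.024,5.200,0.419,0.029,-0.079
16,-1.239,0.002,-1.985,-0.728,-0.606,-1.835,-1.314,-4.433,1.050,-1.252,-0.054,0.079,0.566,9.434,4.980,1.140,-0.296,0.704
17,-1.274,-0.028,-2.073,-0.718,-0.607,-1.692,-1.554,-4.360,0.164,0.852,-0.056,0.080,0.544,7.629,4.060,1.092,-0.085,-0.152
18,-1.310,-0.055,-2.158,-0.700,-0.610,-1.889,-1.214,-4.131,1.504,-0.930,-0.058,0.081,0.522,8.423,3.917,1.840,-0.389,0.629
19,-1.347,-0.082,-2.239,-0.680,-0.605,-1.802,-1.406,-3.979,0.618,1.147,-0.060,0.079,0.501,6.807,3.069,1.737,-0.186,-0.224
20,-1.385,-0.106,-2.315,-0.655,-0.602,-2.037,-1.022,-3.662,1.794,-0.573,-0.062,0.077,0.480,7.905,3.034,2.456,-0.434,0.533
21,-1.425,-0.128,-2.386,-0.629,-0.593,-1.995,-1.140,-3.440,0.970,1.277,-0.065,0.074,0.460,6.579,2.324,2.333,-0.237,-0.227
22,-1.467,-0.147,-2.452,-0.599,-0.584,-2.204,-0.774,-3.090,1.863,-0.240,-0.069,0.071,0.441,7.737,2.385,2.925,-0.393,0.446
23,-1.511,-0.164,-2.511,-0.570,-0.572,-2.177,-0.831,-2.841,1.119,1.307,-0.073,0.067,0.422,6.676,1.831,2.788,-0.205,-0.190
24,-1.556,-0.177,-2.565,-0.541,-0.560,-2.322,-0.532,-2.515,1.756,0.010,-0.077,0.063,0.404,7.716,1.966,3.211,-0.288,0.387
25,-1.602,-0.189,-2.613,-0.512,-0.547,-2.284,-0.557,-2.278,1.130,1.206,-0.082,0.059,0.387,6.877,1.562,3.057,-0.123,-0.106
26,-1.648,-0.198,-2.655,-0.485,-0.534,-2.350,-0.354,-2.010,1.574,0.140,-0.087,0.055,0.371,7.681,1.726,3.314,-0.164,0.364
27,-1.695,-0.205,-2.694,-0.459,-0.521,-2.293,-0.373,-1.810,1.059,1.071,-0.092,0.052,0.356,6.963,1.420,3.142,-0.030,-0.025
28,-1.741,-0.211,-2.728,-0.434,-0.509,-2.299,-0.252,-1.604,1.386,0.206,-0.096,0.049,0.342,7.527,1.575,3.278,-0.058,0.350
29,-1.786,-0.217,-2.758,-0.411,-0.497,-2.232,-0.267,-1.442,0.977,0.930,-0.101,0.047,0.329,6.893,1.328,3.108,0.042,0.042
30,-1.830,-0.221,-2.786,-0.388,-0.486,-2.203,-0.200,-1.288,1.230,0.237,-0.105,0.044,0.316,7.255,1.453,3.171,0.017,0.337
31,-1.874,-0.226,-2.810,-0.367,-0.475,-2.134,-0.206,-1.160,0.904,0.809,-0.108,0.043,0.305,6.688,1.242,3.016,0.093,0.088
32,-1.916,-0.229,-2.832,-0.347,-0.465,-2.088,-0.171,-1.045,1.108,0.249,-0.112,0.041,0.294,6.907,1.336,3.041,0.069,0.322
33,-1.957,-0.233,-2.852,-0.327,-0.455,-2.025,-0.168,-0.944,0.843,0.712,-0.115,0.039,0.284,6.397,1.150,2.905,0.128,0.118
34,-1.997,-0.236,-2.870,-0.309,-0.446,-1.973,-0.152,-0.857,1.013,0.251,-0.117,0.038,0.274,6.520,1.219,2.911,0.105,0.309
35,-2.036,-0.239,-2.886,-0.291,-0.437,-1.917,-0.142,-0.777,0.792,0.637,-0.119,0.037,0.265,,,,,


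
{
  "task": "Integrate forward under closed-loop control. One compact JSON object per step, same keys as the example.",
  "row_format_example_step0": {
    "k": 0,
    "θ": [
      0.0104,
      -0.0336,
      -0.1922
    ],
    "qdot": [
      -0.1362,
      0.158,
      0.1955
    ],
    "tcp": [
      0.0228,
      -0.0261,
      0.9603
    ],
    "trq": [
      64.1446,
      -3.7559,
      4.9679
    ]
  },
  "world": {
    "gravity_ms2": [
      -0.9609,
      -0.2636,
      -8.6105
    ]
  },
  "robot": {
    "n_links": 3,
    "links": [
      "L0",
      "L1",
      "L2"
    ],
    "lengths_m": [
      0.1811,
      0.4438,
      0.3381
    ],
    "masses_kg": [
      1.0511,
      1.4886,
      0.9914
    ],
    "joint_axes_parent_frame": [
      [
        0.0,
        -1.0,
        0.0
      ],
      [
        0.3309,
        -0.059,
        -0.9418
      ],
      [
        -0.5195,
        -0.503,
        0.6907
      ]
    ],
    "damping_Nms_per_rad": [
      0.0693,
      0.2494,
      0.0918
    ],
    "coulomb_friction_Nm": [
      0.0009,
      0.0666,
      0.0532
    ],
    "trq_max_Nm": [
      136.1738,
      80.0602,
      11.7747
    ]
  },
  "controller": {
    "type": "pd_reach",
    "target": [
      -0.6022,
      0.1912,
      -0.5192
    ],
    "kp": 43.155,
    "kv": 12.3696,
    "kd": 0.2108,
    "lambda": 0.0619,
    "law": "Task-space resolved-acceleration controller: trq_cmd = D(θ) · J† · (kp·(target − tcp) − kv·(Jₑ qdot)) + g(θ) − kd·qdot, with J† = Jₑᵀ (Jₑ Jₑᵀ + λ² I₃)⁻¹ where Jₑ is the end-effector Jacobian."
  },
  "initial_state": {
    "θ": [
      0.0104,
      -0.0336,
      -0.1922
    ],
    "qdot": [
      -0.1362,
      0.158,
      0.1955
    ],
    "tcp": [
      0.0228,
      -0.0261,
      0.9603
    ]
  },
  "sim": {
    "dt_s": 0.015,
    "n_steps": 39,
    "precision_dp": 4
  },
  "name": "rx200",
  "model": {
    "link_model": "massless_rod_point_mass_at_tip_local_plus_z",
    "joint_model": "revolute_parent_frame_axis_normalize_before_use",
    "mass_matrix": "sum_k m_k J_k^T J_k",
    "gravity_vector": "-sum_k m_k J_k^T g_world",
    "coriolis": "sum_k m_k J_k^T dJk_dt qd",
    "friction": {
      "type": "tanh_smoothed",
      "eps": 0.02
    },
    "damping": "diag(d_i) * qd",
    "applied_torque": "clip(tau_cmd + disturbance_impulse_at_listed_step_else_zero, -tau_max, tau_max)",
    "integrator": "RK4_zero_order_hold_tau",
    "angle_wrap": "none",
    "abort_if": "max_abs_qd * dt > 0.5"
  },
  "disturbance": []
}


{"k":1,"\u03b8":[0.0163,-0.0483,-0.2121],"qdot":[0.9114,-2.0561,-2.7668],"tcp":[0.0211,-0.0256,0.9599],"trq":[58.307,-3.7705,4.6352]}
{"k":2,"\u03b8":[0.0367,-0.0922,-0.2713],"qdot":[1.7913,-3.7178,-5.0548],"tcp":[0.0135,-0.0238,0.9586],"trq":[56.8791,-4.5328,4.0961]}
{"k":3,"\u03b8":[0.0699,-0.1597,-0.365],"qdot":[2.6215,-5.2,-7.3536],"tcp":[0.0001,-0.0206,0.9555],"trq":[56.7293,-5.5312,3.4844]}
{"k":4,"\u03b8":[0.1153,-0.2484,-0.494],"qdot":[3.4117,-6.5416,-9.7295],"tcp":[-0.0187,-0.0159,0.9495],"trq":[53.7038,-6.2211,2.752]}
{"k":5,"\u03b8":[0.1717,-0.3551,-0.6566],"qdot":[4.0879,-7.5999,-11.8181],"tcp":[-0.0428,-0.0095,0.939],"trq":[44.9379,-6.116,1.8642]}
{"k":6,"\u03b8":[0.2367,-0.4743,-0.8448],"qdot":[4.5597,-8.2435,-13.1569],"tcp":[-0.0721,-0.0014,0.9229],"trq":[31.7684,-5.1634,0.9298]}
{"k":7,"\u03b8":[0.307,-0.6,-1.0461],"qdot":[4.8042,-8.4943,-13.5939],"tcp":[-0.106,0.0081,0.9009],"trq":[17.9601,-3.7222,0.1358]}
{"k":8,"\u03b8":[0.3795,-0.7272,-1.2481],"qdot":[4.8701,-8.4744,-13.3068],"tcp":[-0.1437,0.0189,0.8739],"trq":[6.1638,-2.1827,-0.4025]}
{"k":9,"\u03b8":[0.4522,-0.8529,-1.4421],"qdot":[4.8268,-8.2886,-12.5504],"tcp":[-0.1842,0.0303,0.8431],"trq":[-2.8463,-0.7736,-0.6847]}
{"k":10,"\u03b8":[0.5238,-0.9748,-1.6224],"qdot":[4.7333,-7.9815,-11.5004],"tcp":[-0.2264,0.0421,0.8096],"trq":[-9.3158,0.4135,-0.7782]}
{"k":11,"\u03b8":[0.594,-1.0912,-1.7854],"qdot":[4.633,-7.5475,-10.2373],"tcp":[-0.2695,0.0538,0.7745],"trq":[-13.7944,1.3576,-0.7682]}
{"k":12,"\u03b8":[0.6628,-1.2001,-1.928],"qdot":[4.5572,-6.9552,-8.7834],"tcp":[-0.3129,0.0652,0.7383],"trq":[-16.8283,2.0667,-0.732]}
{"k":13,"\u03b8":[0.7309,-1.2987,-2.0475],"qdot":[4.526,-6.1787,-7.157],"tcp":[-0.3563,0.0763,0.7016],"trq":[-18.8658,2.5608,-0.7263]}
{"k":14,"\u03b8":[0.7988,-1.3844,-2.1419],"qdot":[4.5427,-5.2394,-5.4314],"tcp":[-0.3991,0.087,0.6644],"trq":[-20.2385,2.8712,-0.7775]}
{"k":15,"\u03b8":[0.8673,-1.4554,-2.2107],"qdot":[4.5893,-4.2335,-3.7658],"tcp":[-0.4411,0.0973,0.6265],"trq":[-21.1715,3.0461,-0.8761]}
{"k":16,"\u03b8":[0.9364,-1.5119,-2.2563],"qdot":[4.6354,-3.3006,-2.3504],"tcp":[-0.4818,0.107,0.5877],"trq":[-21.8173,3.1449,-0.9872]}
{"k":17,"\u03b8":[1.0061,-1.5555,-2.2834],"qdot":[4.6562,-2.5421,-1.2952],"tcp":[-0.5205,0.1163,0.5478],"trq":[-22.2956,3.2207,-1.0791]}
{"k":18,"\u03b8":[1.0759,-1.5892,-2.2972],"qdot":[4.6442,-1.9751,-0.5836],"tcp":[-0.5567,0.1249,0.5064],"trq":[-22.7055,3.3051,-1.141]}
{"k":19,"\u03b8":[1.1453,-1.6156,-2.3023],"qdot":[4.6044,-1.5598,-0.1267],"tcp":[-0.59,0.1329,0.4637],"trq":[-23.113,3.4079,-1.1786]}
{"k":20,"\u03b8":[1.2139,-1.6367,-2.3021],"qdot":[4.5383,-1.2823,0.1058],"tcp":[-0.62,0.1403,0.4199],"trq":[-23.5329,3.5299,-1.1804]}
{"k":21,"\u03b8":[1.2814,-1.6544,-2.2996],"qdot":[4.4568,-1.077,0.2234],"tcp":[-0.6465,0.1471,0.3751],"trq":[-23.9821,3.661,-1.1631]}
{"k":22,"\u03b8":[1.3476,-1.669,-2.2953],"qdot":[4.3691,-0.8799,0.3343],"tcp":[-0.6696,0.1531,0.3298],"trq":[-24.4508,3.7888,-1.1566]}
{"k":23,"\u03b8":[1.4124,-1.6807,-2.2895],"qdot":[4.2727,-0.6985,0.4285],"tcp":[-0.6893,0.1586,0.2843],"trq":[-24.8994,3.908,-1.1556]}
{"k":24,"\u03b8":[1.4757,-1.6899,-2.2824],"qdot":[4.1664,-0.535,0.504],"tcp":[-0.7057,0.1634,0.2389],"trq":[-25.2995,4.0135,-1.1568]}
{"k":25,"\u03b8":[1.5373,-1.6968,-2.2744],"qdot":[4.0502,-0.3897,0.5617],"tcp":[-0.719,0.1677,0.194],"trq":[-25.6302,4.1011,-1.1582]}
{"k":26,"\u03b8":[1.5972,-1.7017,-2.2656],"qdot":[3.9245,-0.262,0.6034],"tcp":[-0.7294,0.1714,0.1499],"trq":[-25.8763,4.1676,-1.1582]}
{"k":27,"\u03b8":[1.655,-1.7047,-2.2563],"qdot":[3.7899,-0.1512,0.6312],"tcp":[-0.7369,0.1747,0.1068],"trq":[-26.0274,4.2106,-1.1561]}
{"k":28,"\u03b8":[1.7108,-1.7063,-2.2467],"qdot":[3.6476,-0.0562,0.6469],"tcp":[-0.742,0.1775,0.0651],"trq":[-26.0777,4.2289,-1.151]}
{"k":29,"\u03b8":[1.7644,-1.7065,-2.237],"qdot":[3.496,0.0071,0.6307],"tcp":[-0.7447,0.1799,0.0249],"trq":[-26.0192,4.2304,-1.1388]}
{"k":30,"\u03b8":[1.8157,-1.7062,-2.2279],"qdot":[3.3353,0.0304,0.5737],"tcp":[-0.7454,0.182,-0.0136],"trq":[-25.8519,4.2238,-1.1174]}
{"k":31,"\u03b8":[1.8645,-1.7055,-2.2196],"qdot":[3.174,0.0583,0.5345],"tcp":[-0.7442,0.1837,-0.0502],"trq":[-25.5955,4.1917,-1.0985]}
{"k":32,"\u03b8":[1.9109,-1.7044,-2.2118],"qdot":[3.0128,0.0887,0.5077],"tcp":[-0.7414,0.1852,-0.0849],"trq":[-25.2526,4.1343,-1.0803]}
{"k":33,"\u03b8":[1.9549,-1.7029,-2.2043],"qdot":[2.8517,0.116,0.4845],"tcp":[-0.7374,0.1865,-0.1177],"trq":[-24.8279,4.0549,-1.061]}
{"k":34,"\u03b8":[1.9965,-1.7009,-2.1972],"qdot":[2.6914,0.1378,0.4612],"tcp":[-0.7323,0.1875,-0.1484],"trq":[-24.3298,3.9568,-1.0397]}
{"k":35,"\u03b8":[2.0357,-1.6987,-2.1905],"qdot":[2.5329,0.154,0.4367],"tcp":[-0.7263,0.1884,-0.1771],"trq":[-23.7683,3.8432,-1.0165]}
{"k":36,"\u03b8":[2.0725,-1.6963,-2.1841],"qdot":[2.3771,0.1649,0.411],"tcp":[-0.7198,0.1891,-0.2038],"trq":[-23.1543,3.7169,-0.9917]}
{"k":37,"\u03b8":[2.107,-1.6938,-2.1781],"qdot":[2.225,0.1713,0.3847],"tcp":[-0.7128,0.1896,-0.2287],"trq":[-22.4988,3.5808,-0.9657]}
{"k":38,"\u03b8":[2.1393,-1.6912,-2.1725],"qdot":[2.0773,0.1741,0.3584],"tcp":[-0.7055,0.1901,-0.2517],"trq":[-21.8126,3.4374,-0.9389]}
{"k":39,"\u03b8":[2.1694,-1.6886,-2.1674],"qdot":[1.9348,0.1741,0.3326],"tcp":[-0.6981,0.1904,-0.2729]}
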